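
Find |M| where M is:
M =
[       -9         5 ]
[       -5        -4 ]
det(M) = 61

For a 2×2 matrix [[a, b], [c, d]], det = a*d - b*c.
det(M) = (-9)*(-4) - (5)*(-5) = 36 + 25 = 61.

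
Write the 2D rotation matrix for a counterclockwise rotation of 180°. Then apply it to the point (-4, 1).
R = [[-1, 0], [0, -1]]; R·(-4, 1) = (4, -1)

Rotation matrix formula: R(θ) = [[cos θ, -sin θ], [sin θ, cos θ]]
For θ = 180°:
cos(180°) = -1
sin(180°) = 0
R = [[-1, 0], [0, -1]]
Apply to (-4, 1): [-1·-4 + (0)·1, 0·-4 + -1·1] = (4, -1)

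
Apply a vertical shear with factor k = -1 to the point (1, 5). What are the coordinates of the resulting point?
(1, 4)

Shear matrix for vertical shear with factor k = -1:
[[1, 0], [-1, 1]]
Result: (1, 5) → (1, 4)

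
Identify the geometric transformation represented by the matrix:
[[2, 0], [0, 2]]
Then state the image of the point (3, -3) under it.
uniform scaling by factor 2; image of (3, -3) is (6, -6)

This is a diagonal matrix with equal entries 2, so it scales both axes by the same factor 2.
The matrix [[2, 0], [0, 2]] represents: uniform scaling by factor 2.
Applying it to (3, -3): [2·3 + 0·-3, 0·3 + 2·-3] = (6, -6).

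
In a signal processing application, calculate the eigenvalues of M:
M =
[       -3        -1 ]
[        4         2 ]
λ = -2, 1

Solve det(M - λI) = 0. For a 2×2 matrix the characteristic equation is λ² - (trace)λ + det = 0.
trace(M) = a + d = -3 + 2 = -1.
det(M) = a*d - b*c = (-3)*(2) - (-1)*(4) = -6 + 4 = -2.
Characteristic equation: λ² - (-1)λ + (-2) = 0.
Discriminant = (-1)² - 4*(-2) = 1 + 8 = 9.
λ = (-1 ± √9) / 2 = (-1 ± 3) / 2 = -2, 1.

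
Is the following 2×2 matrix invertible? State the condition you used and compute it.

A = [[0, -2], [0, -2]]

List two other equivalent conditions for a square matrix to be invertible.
No, not invertible; det(A) = 0 (two rows are equal, so the rows are linearly dependent). Equivalent conditions (failing for this A): rank(A) < 2; Ax = 0 has non-trivial solutions; 0 is an eigenvalue; the columns are linearly dependent.

To check invertibility, compute det(A).
In this matrix, row 0 and the last row are identical, so one row is a scalar multiple of another and the rows are linearly dependent.
A matrix with linearly dependent rows has det = 0 and is not invertible.
Equivalent failed conditions:
- rank(A) < 2.
- Ax = 0 has non-trivial solutions.
- 0 is an eigenvalue.
- The columns are linearly dependent.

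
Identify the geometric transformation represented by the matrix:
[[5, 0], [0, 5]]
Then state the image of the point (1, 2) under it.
uniform scaling by factor 5; image of (1, 2) is (5, 10)

This is a diagonal matrix with equal entries 5, so it scales both axes by the same factor 5.
The matrix [[5, 0], [0, 5]] represents: uniform scaling by factor 5.
Applying it to (1, 2): [5·1 + 0·2, 0·1 + 5·2] = (5, 10).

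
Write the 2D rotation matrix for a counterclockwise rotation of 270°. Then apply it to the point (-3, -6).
R = [[0, 1], [-1, 0]]; R·(-3, -6) = (-6, 3)

Rotation matrix formula: R(θ) = [[cos θ, -sin θ], [sin θ, cos θ]]
For θ = 270°:
cos(270°) = 0
sin(270°) = -1
R = [[0, 1], [-1, 0]]
Apply to (-3, -6): [0·-3 + (1)·-6, -1·-3 + 0·-6] = (-6, 3)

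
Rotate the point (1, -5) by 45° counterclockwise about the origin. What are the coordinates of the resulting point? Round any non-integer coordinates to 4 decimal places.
(4.2426, -2.8284)

Rotation matrix R(θ) = [[cos θ, -sin θ], [sin θ, cos θ]]; for θ = 45°:
R = [[√2/2, -√2/2], [√2/2, √2/2]]
Result: R × [1, -5]ᵀ = [√2/2·1 + (-√2/2)·-5, √2/2·1 + (√2/2)·-5]ᵀ = (4.2426, -2.8284)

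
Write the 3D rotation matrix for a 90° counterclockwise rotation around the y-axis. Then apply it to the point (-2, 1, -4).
R = [[0, 0, 1], [0, 1, 0], [-1, 0, 0]]; R·(-2, 1, -4) = (-4, 1, 2)

Rotation matrix for 90° around y-axis:
cos(90°) = 0, sin(90°) = 1
R = [[0, 0, 1], [0, 1, 0], [-1, 0, 0]]
Apply to (-2, 1, -4): R·[-2, 1, -4]ᵀ = (-4, 1, 2)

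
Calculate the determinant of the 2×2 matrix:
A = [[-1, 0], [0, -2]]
2

For A = [[a, b], [c, d]], det(A) = a*d - b*c.
det(A) = (-1)*(-2) - (0)*(0) = 2 - 0 = 2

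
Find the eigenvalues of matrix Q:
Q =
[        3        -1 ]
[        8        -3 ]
λ = -1, 1

Solve det(Q - λI) = 0. For a 2×2 matrix the characteristic equation is λ² - (trace)λ + det = 0.
trace(Q) = a + d = 3 - 3 = 0.
det(Q) = a*d - b*c = (3)*(-3) - (-1)*(8) = -9 + 8 = -1.
Characteristic equation: λ² - (0)λ + (-1) = 0.
Discriminant = (0)² - 4*(-1) = 0 + 4 = 4.
λ = (0 ± √4) / 2 = (0 ± 2) / 2 = -1, 1.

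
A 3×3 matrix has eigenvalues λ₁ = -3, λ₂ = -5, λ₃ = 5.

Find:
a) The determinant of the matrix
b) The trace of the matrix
det = 75, trace = -3

Two standard eigenvalue identities:
- det(A) equals the product of the eigenvalues (counted with multiplicity).
- trace(A) equals the sum of the eigenvalues.
det(A) = (-3)*(-5)*(5) = 75.
trace(A) = -3 - 5 + 5 = -3.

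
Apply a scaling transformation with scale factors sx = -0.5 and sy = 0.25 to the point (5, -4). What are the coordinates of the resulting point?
(-2.5, -1.0)

Scaling matrix:
[[-0.50, 0], [0, 0.25]]
Result: (5 × -0.5, -4 × 0.25) = (-2.5, -1.0)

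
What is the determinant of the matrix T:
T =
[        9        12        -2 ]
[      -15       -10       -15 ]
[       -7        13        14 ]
det(T) = 4805

Expand along row 0 (cofactor expansion): det(T) = a*(e*i - f*h) - b*(d*i - f*g) + c*(d*h - e*g), where the 3×3 is [[a, b, c], [d, e, f], [g, h, i]].
Minor M_00 = (-10)*(14) - (-15)*(13) = -140 + 195 = 55.
Minor M_01 = (-15)*(14) - (-15)*(-7) = -210 - 105 = -315.
Minor M_02 = (-15)*(13) - (-10)*(-7) = -195 - 70 = -265.
det(T) = (9)*(55) - (12)*(-315) + (-2)*(-265) = 495 + 3780 + 530 = 4805.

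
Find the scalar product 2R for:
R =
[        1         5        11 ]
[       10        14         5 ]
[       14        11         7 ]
2R =
[        2        10        22 ]
[       20        28        10 ]
[       28        22        14 ]

Scalar multiplication is elementwise: (2R)[i][j] = 2 * R[i][j].
  (2R)[0][0] = 2 * (1) = 2
  (2R)[0][1] = 2 * (5) = 10
  (2R)[0][2] = 2 * (11) = 22
  (2R)[1][0] = 2 * (10) = 20
  (2R)[1][1] = 2 * (14) = 28
  (2R)[1][2] = 2 * (5) = 10
  (2R)[2][0] = 2 * (14) = 28
  (2R)[2][1] = 2 * (11) = 22
  (2R)[2][2] = 2 * (7) = 14
2R =
[        2        10        22 ]
[       20        28        10 ]
[       28        22        14 ]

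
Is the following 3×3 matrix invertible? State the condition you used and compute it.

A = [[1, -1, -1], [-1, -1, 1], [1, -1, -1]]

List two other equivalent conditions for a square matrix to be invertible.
No, not invertible; det(A) = 0 (two rows are equal, so the rows are linearly dependent). Equivalent conditions (failing for this A): rank(A) < 3; Ax = 0 has non-trivial solutions; 0 is an eigenvalue; the columns are linearly dependent.

To check invertibility, compute det(A).
In this matrix, row 0 and the last row are identical, so one row is a scalar multiple of another and the rows are linearly dependent.
A matrix with linearly dependent rows has det = 0 and is not invertible.
Equivalent failed conditions:
- rank(A) < 3.
- Ax = 0 has non-trivial solutions.
- 0 is an eigenvalue.
- The columns are linearly dependent.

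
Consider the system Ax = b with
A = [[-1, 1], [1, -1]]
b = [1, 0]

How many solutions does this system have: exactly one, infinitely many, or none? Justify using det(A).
No solution

det(A) = (-1)*(-1) - (1)*(1) = 0, so A is singular.
The column space of A is span(column 1) = span([-1, 1]).
b = [1, 0] is not a scalar multiple of column 1, so b ∉ column space and the system is inconsistent — no solution.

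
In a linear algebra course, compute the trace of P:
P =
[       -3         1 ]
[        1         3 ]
tr(P) = -3 + 3 = 0

The trace of a square matrix is the sum of its diagonal entries.
Diagonal entries of P: P[0][0] = -3, P[1][1] = 3.
tr(P) = -3 + 3 = 0.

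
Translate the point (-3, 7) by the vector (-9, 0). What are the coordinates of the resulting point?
(-12, 7)

Translation by (-9, 0):
x' = -3 + -9 = -12
y' = 7 + 0 = 7
Homogeneous matrix: [[1, 0, -9], [0, 1, 0], [0, 0, 1]]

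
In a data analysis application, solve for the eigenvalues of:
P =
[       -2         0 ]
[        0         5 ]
λ = -2, 5

Solve det(P - λI) = 0. For a 2×2 matrix the characteristic equation is λ² - (trace)λ + det = 0.
trace(P) = a + d = -2 + 5 = 3.
det(P) = a*d - b*c = (-2)*(5) - (0)*(0) = -10 - 0 = -10.
Characteristic equation: λ² - (3)λ + (-10) = 0.
Discriminant = (3)² - 4*(-10) = 9 + 40 = 49.
λ = (3 ± √49) / 2 = (3 ± 7) / 2 = -2, 5.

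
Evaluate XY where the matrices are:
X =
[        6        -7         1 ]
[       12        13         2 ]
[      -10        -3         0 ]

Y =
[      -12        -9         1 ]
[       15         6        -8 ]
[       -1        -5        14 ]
XY =
[     -178      -101        76 ]
[       49       -40       -64 ]
[       75        72        14 ]

Matrix multiplication: (XY)[i][j] = sum over k of X[i][k] * Y[k][j].
  (XY)[0][0] = (6)*(-12) + (-7)*(15) + (1)*(-1) = -178
  (XY)[0][1] = (6)*(-9) + (-7)*(6) + (1)*(-5) = -101
  (XY)[0][2] = (6)*(1) + (-7)*(-8) + (1)*(14) = 76
  (XY)[1][0] = (12)*(-12) + (13)*(15) + (2)*(-1) = 49
  (XY)[1][1] = (12)*(-9) + (13)*(6) + (2)*(-5) = -40
  (XY)[1][2] = (12)*(1) + (13)*(-8) + (2)*(14) = -64
  (XY)[2][0] = (-10)*(-12) + (-3)*(15) + (0)*(-1) = 75
  (XY)[2][1] = (-10)*(-9) + (-3)*(6) + (0)*(-5) = 72
  (XY)[2][2] = (-10)*(1) + (-3)*(-8) + (0)*(14) = 14
XY =
[     -178      -101        76 ]
[       49       -40       -64 ]
[       75        72        14 ]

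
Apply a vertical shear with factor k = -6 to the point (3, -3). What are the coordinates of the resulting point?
(3, -21)

Shear matrix for vertical shear with factor k = -6:
[[1, 0], [-6, 1]]
Result: (3, -3) → (3, -21)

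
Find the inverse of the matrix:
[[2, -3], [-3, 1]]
[[-1/7, -3/7], [-3/7, -2/7]]

For [[a,b],[c,d]], inverse = (1/det)·[[d,-b],[-c,a]]
det = 2·1 - -3·-3 = -7
Inverse = (1/-7)·[[1, 3], [3, 2]]
        = [[-1/7, -3/7], [-3/7, -2/7]]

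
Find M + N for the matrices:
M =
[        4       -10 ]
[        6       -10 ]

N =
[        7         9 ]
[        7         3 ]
M + N =
[       11        -1 ]
[       13        -7 ]

Matrix addition is elementwise: (M+N)[i][j] = M[i][j] + N[i][j].
  (M+N)[0][0] = (4) + (7) = 11
  (M+N)[0][1] = (-10) + (9) = -1
  (M+N)[1][0] = (6) + (7) = 13
  (M+N)[1][1] = (-10) + (3) = -7
M + N =
[       11        -1 ]
[       13        -7 ]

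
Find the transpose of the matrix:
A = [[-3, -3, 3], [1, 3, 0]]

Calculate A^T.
[[-3, 1], [-3, 3], [3, 0]]

The transpose sends entry (i,j) to (j,i); rows become columns.
Row 0 of A: [-3, -3, 3] -> column 0 of A^T.
Row 1 of A: [1, 3, 0] -> column 1 of A^T.
A^T = [[-3, 1], [-3, 3], [3, 0]]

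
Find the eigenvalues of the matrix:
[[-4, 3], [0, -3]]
λ = -4 and λ = -3

Characteristic equation: det(A - λI) = 0
λ² - (trace)λ + (det) = 0
λ² - (-7)λ + (12) = 0
λ² + 7λ + 12 = 0
Solving: λ = -4, -3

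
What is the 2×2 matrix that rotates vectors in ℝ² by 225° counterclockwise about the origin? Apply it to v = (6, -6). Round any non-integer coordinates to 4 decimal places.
R = [[-√2/2, √2/2], [-√2/2, -√2/2]]; R·v = (-8.4853, 0.0000)

A counterclockwise rotation by angle θ in ℝ² has matrix R(θ) = [[cos θ, -sin θ], [sin θ, cos θ]].
For θ = 225°: cos θ = -√2/2, sin θ = -√2/2.
R(225°) = [[-√2/2, √2/2], [-√2/2, -√2/2]].
R·v = [-√2/2·6 + (√2/2)·-6, -√2/2·6 + -√2/2·-6] = (-8.4853, 0.0000).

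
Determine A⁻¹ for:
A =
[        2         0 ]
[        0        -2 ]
det(A) = -4
A⁻¹ =
[      1/2         0 ]
[        0      -1/2 ]

For a 2×2 matrix A = [[a, b], [c, d]] with det(A) ≠ 0, A⁻¹ = (1/det(A)) * [[d, -b], [-c, a]].
det(A) = (2)*(-2) - (0)*(0) = -4 - 0 = -4.
A⁻¹ = (1/-4) * [[-2, 0], [0, 2]].
Dividing each entry by -4 and reducing:
A⁻¹ =
[      1/2         0 ]
[        0      -1/2 ]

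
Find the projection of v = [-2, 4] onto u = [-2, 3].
[-32/13, 48/13]

The projection of v onto u is proj_u(v) = ((v·u) / (u·u)) · u.
v·u = (-2)*(-2) + (4)*(3) = 16.
u·u = (-2)*(-2) + (3)*(3) = 13.
coefficient = 16 / 13 = 16/13.
proj_u(v) = 16/13 · [-2, 3] = [-32/13, 48/13].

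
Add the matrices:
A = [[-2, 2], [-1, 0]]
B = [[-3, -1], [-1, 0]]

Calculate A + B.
[[-5, 1], [-2, 0]]

Add corresponding elements:
(-2)+(-3)=-5
(2)+(-1)=1
(-1)+(-1)=-2
(0)+(0)=0
A + B = [[-5, 1], [-2, 0]]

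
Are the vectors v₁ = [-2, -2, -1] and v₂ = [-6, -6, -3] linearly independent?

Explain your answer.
No, linearly dependent (v₂ = 3·v₁)

Check whether there is a scalar k with v₂ = k·v₁.
Comparing components, k = 3 satisfies 3·[-2, -2, -1] = [-6, -6, -3].
Since v₂ is a scalar multiple of v₁, the two vectors are linearly dependent.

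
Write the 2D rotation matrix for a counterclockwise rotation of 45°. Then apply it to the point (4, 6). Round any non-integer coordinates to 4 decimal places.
R = [[√2/2, -√2/2], [√2/2, √2/2]]; R·(4, 6) = (-1.4142, 7.0711)

Rotation matrix formula: R(θ) = [[cos θ, -sin θ], [sin θ, cos θ]]
For θ = 45°:
cos(45°) = √2/2
sin(45°) = √2/2
R = [[√2/2, -√2/2], [√2/2, √2/2]]
Apply to (4, 6): [√2/2·4 + (-√2/2)·6, √2/2·4 + √2/2·6] = (-1.4142, 7.0711)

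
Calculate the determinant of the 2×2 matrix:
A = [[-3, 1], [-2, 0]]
2

For A = [[a, b], [c, d]], det(A) = a*d - b*c.
det(A) = (-3)*(0) - (1)*(-2) = 0 - -2 = 2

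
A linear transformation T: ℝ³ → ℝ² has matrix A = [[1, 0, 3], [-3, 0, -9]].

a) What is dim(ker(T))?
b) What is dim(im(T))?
dim(ker) = 2, dim(im) = 1

Observe that row 2 = -3 × row 1 (so the rows are linearly dependent).
Thus rank(A) = 1 (only one linearly independent row).
dim(im(T)) = rank(A) = 1.
By the rank-nullity theorem applied to T: ℝ³ → ℝ², rank(A) + nullity(A) = 3 (the domain dimension), so dim(ker(T)) = 3 - 1 = 2.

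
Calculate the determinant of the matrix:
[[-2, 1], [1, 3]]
-7

For a 2×2 matrix [[a, b], [c, d]], det = ad - bc
det = (-2)(3) - (1)(1) = -6 - 1 = -7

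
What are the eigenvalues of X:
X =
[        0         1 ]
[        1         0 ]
λ = -1, 1

Solve det(X - λI) = 0. For a 2×2 matrix the characteristic equation is λ² - (trace)λ + det = 0.
trace(X) = a + d = 0 + 0 = 0.
det(X) = a*d - b*c = (0)*(0) - (1)*(1) = 0 - 1 = -1.
Characteristic equation: λ² - (0)λ + (-1) = 0.
Discriminant = (0)² - 4*(-1) = 0 + 4 = 4.
λ = (0 ± √4) / 2 = (0 ± 2) / 2 = -1, 1.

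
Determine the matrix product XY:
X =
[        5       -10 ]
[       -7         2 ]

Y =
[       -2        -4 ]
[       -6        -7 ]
XY =
[       50        50 ]
[        2        14 ]

Matrix multiplication: (XY)[i][j] = sum over k of X[i][k] * Y[k][j].
  (XY)[0][0] = (5)*(-2) + (-10)*(-6) = 50
  (XY)[0][1] = (5)*(-4) + (-10)*(-7) = 50
  (XY)[1][0] = (-7)*(-2) + (2)*(-6) = 2
  (XY)[1][1] = (-7)*(-4) + (2)*(-7) = 14
XY =
[       50        50 ]
[        2        14 ]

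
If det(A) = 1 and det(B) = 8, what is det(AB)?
8

Use the multiplicative property of determinants: det(AB) = det(A)*det(B).
det(AB) = (1)*(8) = 8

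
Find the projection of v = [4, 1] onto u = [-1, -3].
[7/10, 21/10]

The projection of v onto u is proj_u(v) = ((v·u) / (u·u)) · u.
v·u = (4)*(-1) + (1)*(-3) = -7.
u·u = (-1)*(-1) + (-3)*(-3) = 10.
coefficient = -7 / 10 = -7/10.
proj_u(v) = -7/10 · [-1, -3] = [7/10, 21/10].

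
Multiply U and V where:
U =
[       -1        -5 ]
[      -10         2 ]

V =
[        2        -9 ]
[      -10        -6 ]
UV =
[       48        39 ]
[      -40        78 ]

Matrix multiplication: (UV)[i][j] = sum over k of U[i][k] * V[k][j].
  (UV)[0][0] = (-1)*(2) + (-5)*(-10) = 48
  (UV)[0][1] = (-1)*(-9) + (-5)*(-6) = 39
  (UV)[1][0] = (-10)*(2) + (2)*(-10) = -40
  (UV)[1][1] = (-10)*(-9) + (2)*(-6) = 78
UV =
[       48        39 ]
[      -40        78 ]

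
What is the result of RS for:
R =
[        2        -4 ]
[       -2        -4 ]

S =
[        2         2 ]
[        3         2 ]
RS =
[       -8        -4 ]
[      -16       -12 ]

Matrix multiplication: (RS)[i][j] = sum over k of R[i][k] * S[k][j].
  (RS)[0][0] = (2)*(2) + (-4)*(3) = -8
  (RS)[0][1] = (2)*(2) + (-4)*(2) = -4
  (RS)[1][0] = (-2)*(2) + (-4)*(3) = -16
  (RS)[1][1] = (-2)*(2) + (-4)*(2) = -12
RS =
[       -8        -4 ]
[      -16       -12 ]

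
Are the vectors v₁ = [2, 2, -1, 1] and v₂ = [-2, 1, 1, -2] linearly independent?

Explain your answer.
Yes, linearly independent

Two vectors are linearly dependent iff one is a scalar multiple of the other.
No single scalar k satisfies v₂ = k·v₁ (the ratios of corresponding entries disagree), so v₁ and v₂ are linearly independent.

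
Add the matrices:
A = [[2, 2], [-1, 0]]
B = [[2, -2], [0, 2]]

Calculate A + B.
[[4, 0], [-1, 2]]

Add corresponding elements:
(2)+(2)=4
(2)+(-2)=0
(-1)+(0)=-1
(0)+(2)=2
A + B = [[4, 0], [-1, 2]]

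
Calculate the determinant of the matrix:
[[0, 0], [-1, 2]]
0

For a 2×2 matrix [[a, b], [c, d]], det = ad - bc
det = (0)(2) - (0)(-1) = 0 - 0 = 0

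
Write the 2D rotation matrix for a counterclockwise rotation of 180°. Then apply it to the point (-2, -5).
R = [[-1, 0], [0, -1]]; R·(-2, -5) = (2, 5)

Rotation matrix formula: R(θ) = [[cos θ, -sin θ], [sin θ, cos θ]]
For θ = 180°:
cos(180°) = -1
sin(180°) = 0
R = [[-1, 0], [0, -1]]
Apply to (-2, -5): [-1·-2 + (0)·-5, 0·-2 + -1·-5] = (2, 5)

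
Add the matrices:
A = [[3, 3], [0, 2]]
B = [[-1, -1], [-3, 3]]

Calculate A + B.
[[2, 2], [-3, 5]]

Add corresponding elements:
(3)+(-1)=2
(3)+(-1)=2
(0)+(-3)=-3
(2)+(3)=5
A + B = [[2, 2], [-3, 5]]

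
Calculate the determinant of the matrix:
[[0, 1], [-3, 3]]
3

For a 2×2 matrix [[a, b], [c, d]], det = ad - bc
det = (0)(3) - (1)(-3) = 0 - -3 = 3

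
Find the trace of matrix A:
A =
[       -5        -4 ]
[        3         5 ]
tr(A) = -5 + 5 = 0

The trace of a square matrix is the sum of its diagonal entries.
Diagonal entries of A: A[0][0] = -5, A[1][1] = 5.
tr(A) = -5 + 5 = 0.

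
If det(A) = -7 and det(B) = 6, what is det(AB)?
-42

Use the multiplicative property of determinants: det(AB) = det(A)*det(B).
det(AB) = (-7)*(6) = -42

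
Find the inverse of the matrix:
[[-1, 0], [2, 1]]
[[-1, 0], [2, 1]]

For [[a,b],[c,d]], inverse = (1/det)·[[d,-b],[-c,a]]
det = -1·1 - 0·2 = -1
Inverse = (1/-1)·[[1, 0], [-2, -1]]
        = [[-1, 0], [2, 1]]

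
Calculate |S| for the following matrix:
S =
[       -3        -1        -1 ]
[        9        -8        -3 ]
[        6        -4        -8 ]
det(S) = -222

Expand along row 0 (cofactor expansion): det(S) = a*(e*i - f*h) - b*(d*i - f*g) + c*(d*h - e*g), where the 3×3 is [[a, b, c], [d, e, f], [g, h, i]].
Minor M_00 = (-8)*(-8) - (-3)*(-4) = 64 - 12 = 52.
Minor M_01 = (9)*(-8) - (-3)*(6) = -72 + 18 = -54.
Minor M_02 = (9)*(-4) - (-8)*(6) = -36 + 48 = 12.
det(S) = (-3)*(52) - (-1)*(-54) + (-1)*(12) = -156 - 54 - 12 = -222.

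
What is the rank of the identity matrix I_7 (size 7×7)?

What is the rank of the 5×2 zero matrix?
rank(I_7) = 7, rank(0) = 0

The identity I_7 has 7 columns that are the standard basis vectors e_1, …, e_7. These are linearly independent, so all 7 columns are pivots and rank(I_7) = 7.
The 5×2 zero matrix has every entry zero, so every row is the zero row and there are no pivots; rank(0) = 0.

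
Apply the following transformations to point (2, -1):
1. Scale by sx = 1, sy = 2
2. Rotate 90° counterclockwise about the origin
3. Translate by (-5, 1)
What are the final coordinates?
(-3, 3)

Step 1: Scale → (2, -2)
Step 2: Rotate 90° → (2, 2)
Step 3: Translate → (-3, 3)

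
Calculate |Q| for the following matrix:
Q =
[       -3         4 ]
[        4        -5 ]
det(Q) = -1

For a 2×2 matrix [[a, b], [c, d]], det = a*d - b*c.
det(Q) = (-3)*(-5) - (4)*(4) = 15 - 16 = -1.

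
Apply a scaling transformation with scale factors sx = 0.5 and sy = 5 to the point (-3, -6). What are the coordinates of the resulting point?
(-1.5, -30)

Scaling matrix:
[[0.50, 0], [0, 5]]
Result: (-3 × 0.5, -6 × 5) = (-1.5, -30)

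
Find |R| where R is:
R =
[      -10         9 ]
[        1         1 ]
det(R) = -19

For a 2×2 matrix [[a, b], [c, d]], det = a*d - b*c.
det(R) = (-10)*(1) - (9)*(1) = -10 - 9 = -19.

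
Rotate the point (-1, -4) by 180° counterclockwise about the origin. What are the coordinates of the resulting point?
(1, 4)

Rotation matrix R(θ) = [[cos θ, -sin θ], [sin θ, cos θ]]; for θ = 180°:
R = [[-1, 0], [0, -1]]
Result: R × [-1, -4]ᵀ = [-1·-1 + (0)·-4, 0·-1 + (-1)·-4]ᵀ = (1, 4)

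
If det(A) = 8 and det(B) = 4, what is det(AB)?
32

Use the multiplicative property of determinants: det(AB) = det(A)*det(B).
det(AB) = (8)*(4) = 32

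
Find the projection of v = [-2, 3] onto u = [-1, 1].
[-5/2, 5/2]

The projection of v onto u is proj_u(v) = ((v·u) / (u·u)) · u.
v·u = (-2)*(-1) + (3)*(1) = 5.
u·u = (-1)*(-1) + (1)*(1) = 2.
coefficient = 5 / 2 = 5/2.
proj_u(v) = 5/2 · [-1, 1] = [-5/2, 5/2].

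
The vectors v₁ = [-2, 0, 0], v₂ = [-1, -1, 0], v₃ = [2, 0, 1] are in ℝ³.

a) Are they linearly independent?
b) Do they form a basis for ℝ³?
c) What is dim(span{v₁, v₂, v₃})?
Yes independent, yes basis, dim = 3

Stack v₁, v₂, v₃ as rows of a 3×3 matrix.
[[-2, 0, 0]; [-1, -1, 0]; [2, 0, 1]] is already lower triangular with nonzero diagonal entries (-2, -1, 1), so its determinant is the product of the diagonal entries, det = (-2)·(-1)·(1) = 2 ≠ 0, and the rows are linearly independent.
Three linearly independent vectors in ℝ³ form a basis for ℝ³, so dim(span{v₁,v₂,v₃}) = 3.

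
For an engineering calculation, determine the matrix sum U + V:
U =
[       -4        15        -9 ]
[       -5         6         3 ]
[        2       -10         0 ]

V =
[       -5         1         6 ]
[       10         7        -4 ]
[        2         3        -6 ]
U + V =
[       -9        16        -3 ]
[        5        13        -1 ]
[        4        -7        -6 ]

Matrix addition is elementwise: (U+V)[i][j] = U[i][j] + V[i][j].
  (U+V)[0][0] = (-4) + (-5) = -9
  (U+V)[0][1] = (15) + (1) = 16
  (U+V)[0][2] = (-9) + (6) = -3
  (U+V)[1][0] = (-5) + (10) = 5
  (U+V)[1][1] = (6) + (7) = 13
  (U+V)[1][2] = (3) + (-4) = -1
  (U+V)[2][0] = (2) + (2) = 4
  (U+V)[2][1] = (-10) + (3) = -7
  (U+V)[2][2] = (0) + (-6) = -6
U + V =
[       -9        16        -3 ]
[        5        13        -1 ]
[        4        -7        -6 ]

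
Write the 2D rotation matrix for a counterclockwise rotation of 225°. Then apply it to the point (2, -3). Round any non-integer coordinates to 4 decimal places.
R = [[-√2/2, √2/2], [-√2/2, -√2/2]]; R·(2, -3) = (-3.5355, 0.7071)

Rotation matrix formula: R(θ) = [[cos θ, -sin θ], [sin θ, cos θ]]
For θ = 225°:
cos(225°) = -√2/2
sin(225°) = -√2/2
R = [[-√2/2, √2/2], [-√2/2, -√2/2]]
Apply to (2, -3): [-√2/2·2 + (√2/2)·-3, -√2/2·2 + -√2/2·-3] = (-3.5355, 0.7071)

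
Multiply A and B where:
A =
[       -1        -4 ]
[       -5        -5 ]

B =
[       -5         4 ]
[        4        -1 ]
AB =
[      -11         0 ]
[        5       -15 ]

Matrix multiplication: (AB)[i][j] = sum over k of A[i][k] * B[k][j].
  (AB)[0][0] = (-1)*(-5) + (-4)*(4) = -11
  (AB)[0][1] = (-1)*(4) + (-4)*(-1) = 0
  (AB)[1][0] = (-5)*(-5) + (-5)*(4) = 5
  (AB)[1][1] = (-5)*(4) + (-5)*(-1) = -15
AB =
[      -11         0 ]
[        5       -15 ]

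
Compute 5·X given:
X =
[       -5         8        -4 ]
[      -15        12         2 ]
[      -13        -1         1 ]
5X =
[      -25        40       -20 ]
[      -75        60        10 ]
[      -65        -5         5 ]

Scalar multiplication is elementwise: (5X)[i][j] = 5 * X[i][j].
  (5X)[0][0] = 5 * (-5) = -25
  (5X)[0][1] = 5 * (8) = 40
  (5X)[0][2] = 5 * (-4) = -20
  (5X)[1][0] = 5 * (-15) = -75
  (5X)[1][1] = 5 * (12) = 60
  (5X)[1][2] = 5 * (2) = 10
  (5X)[2][0] = 5 * (-13) = -65
  (5X)[2][1] = 5 * (-1) = -5
  (5X)[2][2] = 5 * (1) = 5
5X =
[      -25        40       -20 ]
[      -75        60        10 ]
[      -65        -5         5 ]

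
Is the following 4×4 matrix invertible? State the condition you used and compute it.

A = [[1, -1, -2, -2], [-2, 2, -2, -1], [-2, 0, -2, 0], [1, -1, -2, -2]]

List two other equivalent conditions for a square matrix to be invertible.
No, not invertible; det(A) = 0 (two rows are equal, so the rows are linearly dependent). Equivalent conditions (failing for this A): rank(A) < 4; Ax = 0 has non-trivial solutions; 0 is an eigenvalue; the columns are linearly dependent.

To check invertibility, compute det(A).
In this matrix, row 0 and the last row are identical, so one row is a scalar multiple of another and the rows are linearly dependent.
A matrix with linearly dependent rows has det = 0 and is not invertible.
Equivalent failed conditions:
- rank(A) < 4.
- Ax = 0 has non-trivial solutions.
- 0 is an eigenvalue.
- The columns are linearly dependent.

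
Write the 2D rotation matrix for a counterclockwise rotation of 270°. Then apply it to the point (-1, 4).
R = [[0, 1], [-1, 0]]; R·(-1, 4) = (4, 1)

Rotation matrix formula: R(θ) = [[cos θ, -sin θ], [sin θ, cos θ]]
For θ = 270°:
cos(270°) = 0
sin(270°) = -1
R = [[0, 1], [-1, 0]]
Apply to (-1, 4): [0·-1 + (1)·4, -1·-1 + 0·4] = (4, 1)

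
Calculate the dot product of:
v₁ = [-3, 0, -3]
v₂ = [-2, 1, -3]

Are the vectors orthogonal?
15, No

The dot product is the sum of products of corresponding components.
v₁·v₂ = (-3)*(-2) + (0)*(1) + (-3)*(-3) = 6 + 0 + 9 = 15.
Two vectors are orthogonal iff their dot product is 0; here the dot product is 15, so the vectors are not orthogonal.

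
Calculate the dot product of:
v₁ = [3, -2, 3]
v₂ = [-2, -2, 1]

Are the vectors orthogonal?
1, No

The dot product is the sum of products of corresponding components.
v₁·v₂ = (3)*(-2) + (-2)*(-2) + (3)*(1) = -6 + 4 + 3 = 1.
Two vectors are orthogonal iff their dot product is 0; here the dot product is 1, so the vectors are not orthogonal.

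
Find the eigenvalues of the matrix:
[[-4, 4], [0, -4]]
λ = -4 and λ = -4

Characteristic equation: det(A - λI) = 0
λ² - (trace)λ + (det) = 0
λ² - (-8)λ + (16) = 0
λ² + 8λ + 16 = 0
Solving: λ = -4, -4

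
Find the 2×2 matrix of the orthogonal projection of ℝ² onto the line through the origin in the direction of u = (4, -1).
[[16/17, -4/17], [-4/17, 1/17]]

The orthogonal projection onto the line spanned by a nonzero vector u = (a, b) has matrix P = (u uᵀ) / (uᵀ u) = (1/(a² + b²)) · [[a², ab], [ab, b²]].
Here u = (4, -1), so a² + b² = 16 + 1 = 17.
P = (1/17) · [[16, -4], [-4, 1]] = [[16/17, -4/17], [-4/17, 1/17]].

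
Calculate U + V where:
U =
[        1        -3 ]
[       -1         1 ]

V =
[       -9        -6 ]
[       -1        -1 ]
U + V =
[       -8        -9 ]
[       -2         0 ]

Matrix addition is elementwise: (U+V)[i][j] = U[i][j] + V[i][j].
  (U+V)[0][0] = (1) + (-9) = -8
  (U+V)[0][1] = (-3) + (-6) = -9
  (U+V)[1][0] = (-1) + (-1) = -2
  (U+V)[1][1] = (1) + (-1) = 0
U + V =
[       -8        -9 ]
[       -2         0 ]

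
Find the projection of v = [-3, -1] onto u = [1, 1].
[-2, -2]

The projection of v onto u is proj_u(v) = ((v·u) / (u·u)) · u.
v·u = (-3)*(1) + (-1)*(1) = -4.
u·u = (1)*(1) + (1)*(1) = 2.
coefficient = -4 / 2 = -2.
proj_u(v) = -2 · [1, 1] = [-2, -2].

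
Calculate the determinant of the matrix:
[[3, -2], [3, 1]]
9

For a 2×2 matrix [[a, b], [c, d]], det = ad - bc
det = (3)(1) - (-2)(3) = 3 - -6 = 9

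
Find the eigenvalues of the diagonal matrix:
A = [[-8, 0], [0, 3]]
λ₁ = -8, λ₂ = 3

The characteristic polynomial of A is det(A - λI) = (-8 - λ)(3 - λ) = 0.
The roots are λ = -8 and λ = 3, so the eigenvalues are the diagonal entries.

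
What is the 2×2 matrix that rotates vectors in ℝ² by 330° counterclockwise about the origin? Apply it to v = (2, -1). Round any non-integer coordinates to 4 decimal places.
R = [[√3/2, 1/2], [-1/2, √3/2]]; R·v = (1.2321, -1.8660)

A counterclockwise rotation by angle θ in ℝ² has matrix R(θ) = [[cos θ, -sin θ], [sin θ, cos θ]].
For θ = 330°: cos θ = √3/2, sin θ = -1/2.
R(330°) = [[√3/2, 1/2], [-1/2, √3/2]].
R·v = [√3/2·2 + (1/2)·-1, -1/2·2 + √3/2·-1] = (1.2321, -1.8660).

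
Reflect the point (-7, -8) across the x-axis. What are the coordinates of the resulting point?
(-7, 8)

Reflection across x-axis: (-7, -8) → (-7, 8)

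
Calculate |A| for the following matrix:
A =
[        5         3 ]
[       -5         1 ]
det(A) = 20

For a 2×2 matrix [[a, b], [c, d]], det = a*d - b*c.
det(A) = (5)*(1) - (3)*(-5) = 5 + 15 = 20.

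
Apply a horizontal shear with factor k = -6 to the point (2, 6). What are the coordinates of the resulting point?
(-34, 6)

Shear matrix for horizontal shear with factor k = -6:
[[1, -6], [0, 1]]
Result: (2, 6) → (-34, 6)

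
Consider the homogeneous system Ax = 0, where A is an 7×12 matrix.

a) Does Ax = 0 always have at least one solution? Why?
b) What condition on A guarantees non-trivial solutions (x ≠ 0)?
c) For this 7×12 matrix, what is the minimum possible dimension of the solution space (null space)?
a) Yes, x = 0 is always a solution. b) When A has linearly dependent columns (rank < n). c) Minimum nullity = 5.

a) x = 0 satisfies A·0 = 0, so the zero vector is always a solution.
b) Non-trivial solutions exist iff the columns of A are linearly dependent, equivalently rank(A) < n (the number of columns).
c) By rank-nullity, rank(A) + nullity(A) = n = 12. Since A has only 7 rows, rank(A) ≤ 7, so nullity(A) ≥ 12 - 7 = 5.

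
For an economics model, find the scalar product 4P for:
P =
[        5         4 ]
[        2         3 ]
4P =
[       20        16 ]
[        8        12 ]

Scalar multiplication is elementwise: (4P)[i][j] = 4 * P[i][j].
  (4P)[0][0] = 4 * (5) = 20
  (4P)[0][1] = 4 * (4) = 16
  (4P)[1][0] = 4 * (2) = 8
  (4P)[1][1] = 4 * (3) = 12
4P =
[       20        16 ]
[        8        12 ]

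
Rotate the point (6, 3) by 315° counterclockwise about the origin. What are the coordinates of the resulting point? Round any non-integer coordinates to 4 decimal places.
(6.3640, -2.1213)

Rotation matrix R(θ) = [[cos θ, -sin θ], [sin θ, cos θ]]; for θ = 315°:
R = [[√2/2, √2/2], [-√2/2, √2/2]]
Result: R × [6, 3]ᵀ = [√2/2·6 + (√2/2)·3, -√2/2·6 + (√2/2)·3]ᵀ = (6.3640, -2.1213)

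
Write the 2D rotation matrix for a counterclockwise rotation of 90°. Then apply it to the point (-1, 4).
R = [[0, -1], [1, 0]]; R·(-1, 4) = (-4, -1)

Rotation matrix formula: R(θ) = [[cos θ, -sin θ], [sin θ, cos θ]]
For θ = 90°:
cos(90°) = 0
sin(90°) = 1
R = [[0, -1], [1, 0]]
Apply to (-1, 4): [0·-1 + (-1)·4, 1·-1 + 0·4] = (-4, -1)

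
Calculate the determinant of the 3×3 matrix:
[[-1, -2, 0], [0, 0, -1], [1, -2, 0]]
4

Expansion along first row:
det = -1·det([[0,-1],[-2,0]]) - -2·det([[0,-1],[1,0]]) + 0·det([[0,0],[1,-2]])
    = -1·(0·0 - -1·-2) - -2·(0·0 - -1·1) + 0·(0·-2 - 0·1)
    = -1·-2 - -2·1 + 0·0
    = 2 + 2 + 0 = 4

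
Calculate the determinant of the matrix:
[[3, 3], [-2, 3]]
15

For a 2×2 matrix [[a, b], [c, d]], det = ad - bc
det = (3)(3) - (3)(-2) = 9 - -6 = 15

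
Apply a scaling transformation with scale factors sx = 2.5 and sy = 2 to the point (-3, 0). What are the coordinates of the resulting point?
(-7.5, 0)

Scaling matrix:
[[2.50, 0], [0, 2]]
Result: (-3 × 2.5, 0 × 2) = (-7.5, 0)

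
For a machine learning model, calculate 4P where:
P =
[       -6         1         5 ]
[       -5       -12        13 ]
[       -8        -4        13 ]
4P =
[      -24         4        20 ]
[      -20       -48        52 ]
[      -32       -16        52 ]

Scalar multiplication is elementwise: (4P)[i][j] = 4 * P[i][j].
  (4P)[0][0] = 4 * (-6) = -24
  (4P)[0][1] = 4 * (1) = 4
  (4P)[0][2] = 4 * (5) = 20
  (4P)[1][0] = 4 * (-5) = -20
  (4P)[1][1] = 4 * (-12) = -48
  (4P)[1][2] = 4 * (13) = 52
  (4P)[2][0] = 4 * (-8) = -32
  (4P)[2][1] = 4 * (-4) = -16
  (4P)[2][2] = 4 * (13) = 52
4P =
[      -24         4        20 ]
[      -20       -48        52 ]
[      -32       -16        52 ]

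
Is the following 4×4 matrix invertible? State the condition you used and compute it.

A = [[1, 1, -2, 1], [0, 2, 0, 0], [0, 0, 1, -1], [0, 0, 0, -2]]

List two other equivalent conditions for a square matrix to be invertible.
Yes, invertible; det(A) = -4 ≠ 0. Equivalent conditions: rank(A) = 4; Ax = 0 has only the trivial solution; 0 is not an eigenvalue; the columns of A are linearly independent.

To check invertibility, compute det(A).
The given matrix is triangular, so det(A) equals the product of its diagonal entries = -4 ≠ 0.
Since det(A) ≠ 0, A is invertible.
Equivalent conditions for a square matrix A to be invertible:
- rank(A) = 4 (full rank).
- The homogeneous system Ax = 0 has only the trivial solution x = 0.
- 0 is not an eigenvalue of A.
- The columns (equivalently rows) of A are linearly independent.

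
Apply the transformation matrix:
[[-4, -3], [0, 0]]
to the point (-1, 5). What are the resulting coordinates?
(-11, 0)

Matrix multiplication:
[[-4, -3], [0, 0]] × [-1, 5]ᵀ
= [-4×-1 + -3×5, 0×-1 + 0×5]ᵀ
= [-11.0000, 0.0000]ᵀ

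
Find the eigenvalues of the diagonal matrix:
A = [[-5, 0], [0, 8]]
λ₁ = -5, λ₂ = 8

The characteristic polynomial of A is det(A - λI) = (-5 - λ)(8 - λ) = 0.
The roots are λ = -5 and λ = 8, so the eigenvalues are the diagonal entries.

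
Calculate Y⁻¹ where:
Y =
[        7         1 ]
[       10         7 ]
det(Y) = 39
Y⁻¹ =
[     7/39     -1/39 ]
[   -10/39      7/39 ]

For a 2×2 matrix Y = [[a, b], [c, d]] with det(Y) ≠ 0, Y⁻¹ = (1/det(Y)) * [[d, -b], [-c, a]].
det(Y) = (7)*(7) - (1)*(10) = 49 - 10 = 39.
Y⁻¹ = (1/39) * [[7, -1], [-10, 7]].
Dividing each entry by 39 and reducing:
Y⁻¹ =
[     7/39     -1/39 ]
[   -10/39      7/39 ]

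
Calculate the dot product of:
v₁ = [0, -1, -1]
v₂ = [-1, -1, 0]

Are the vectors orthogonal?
1, No

The dot product is the sum of products of corresponding components.
v₁·v₂ = (0)*(-1) + (-1)*(-1) + (-1)*(0) = 0 + 1 + 0 = 1.
Two vectors are orthogonal iff their dot product is 0; here the dot product is 1, so the vectors are not orthogonal.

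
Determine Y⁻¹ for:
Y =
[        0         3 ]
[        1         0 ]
det(Y) = -3
Y⁻¹ =
[        0         1 ]
[      1/3         0 ]

For a 2×2 matrix Y = [[a, b], [c, d]] with det(Y) ≠ 0, Y⁻¹ = (1/det(Y)) * [[d, -b], [-c, a]].
det(Y) = (0)*(0) - (3)*(1) = 0 - 3 = -3.
Y⁻¹ = (1/-3) * [[0, -3], [-1, 0]].
Dividing each entry by -3 and reducing:
Y⁻¹ =
[        0         1 ]
[      1/3         0 ]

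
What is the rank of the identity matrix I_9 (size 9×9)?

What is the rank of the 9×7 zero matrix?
rank(I_9) = 9, rank(0) = 0

The identity I_9 has 9 columns that are the standard basis vectors e_1, …, e_9. These are linearly independent, so all 9 columns are pivots and rank(I_9) = 9.
The 9×7 zero matrix has every entry zero, so every row is the zero row and there are no pivots; rank(0) = 0.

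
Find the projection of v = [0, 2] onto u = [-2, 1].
[-4/5, 2/5]

The projection of v onto u is proj_u(v) = ((v·u) / (u·u)) · u.
v·u = (0)*(-2) + (2)*(1) = 2.
u·u = (-2)*(-2) + (1)*(1) = 5.
coefficient = 2 / 5 = 2/5.
proj_u(v) = 2/5 · [-2, 1] = [-4/5, 2/5].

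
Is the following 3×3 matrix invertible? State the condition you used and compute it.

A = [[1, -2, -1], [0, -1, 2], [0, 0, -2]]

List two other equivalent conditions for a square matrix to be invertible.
Yes, invertible; det(A) = 2 ≠ 0. Equivalent conditions: rank(A) = 3; Ax = 0 has only the trivial solution; 0 is not an eigenvalue; the columns of A are linearly independent.

To check invertibility, compute det(A).
The given matrix is triangular, so det(A) equals the product of its diagonal entries = 2 ≠ 0.
Since det(A) ≠ 0, A is invertible.
Equivalent conditions for a square matrix A to be invertible:
- rank(A) = 3 (full rank).
- The homogeneous system Ax = 0 has only the trivial solution x = 0.
- 0 is not an eigenvalue of A.
- The columns (equivalently rows) of A are linearly independent.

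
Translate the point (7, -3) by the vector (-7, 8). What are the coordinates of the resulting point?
(0, 5)

Translation by (-7, 8):
x' = 7 + -7 = 0
y' = -3 + 8 = 5
Homogeneous matrix: [[1, 0, -7], [0, 1, 8], [0, 0, 1]]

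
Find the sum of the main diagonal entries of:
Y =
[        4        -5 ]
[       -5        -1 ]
tr(Y) = 4 - 1 = 3

The trace of a square matrix is the sum of its diagonal entries.
Diagonal entries of Y: Y[0][0] = 4, Y[1][1] = -1.
tr(Y) = 4 - 1 = 3.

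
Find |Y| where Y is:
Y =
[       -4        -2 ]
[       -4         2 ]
det(Y) = -16

For a 2×2 matrix [[a, b], [c, d]], det = a*d - b*c.
det(Y) = (-4)*(2) - (-2)*(-4) = -8 - 8 = -16.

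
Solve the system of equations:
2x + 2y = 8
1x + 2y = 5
x = 3, y = 1

Use elimination (row reduction):
Equation 1: 2x + 2y = 8.
Equation 2: 1x + 2y = 5.
Multiply Eq1 by 1 and Eq2 by 2: 2x + 2y = 8;  2x + 4y = 10.
Subtract: (2)y = 2, so y = 1.
Back-substitute into Eq1: 2x + 2*(1) = 8, so x = 3.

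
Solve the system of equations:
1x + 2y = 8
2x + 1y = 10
x = 4, y = 2

Use elimination (row reduction):
Equation 1: 1x + 2y = 8.
Equation 2: 2x + 1y = 10.
Multiply Eq1 by 2 and Eq2 by 1: 2x + 4y = 16;  2x + 1y = 10.
Subtract: (-3)y = -6, so y = 2.
Back-substitute into Eq1: 1x + 2*(2) = 8, so x = 4.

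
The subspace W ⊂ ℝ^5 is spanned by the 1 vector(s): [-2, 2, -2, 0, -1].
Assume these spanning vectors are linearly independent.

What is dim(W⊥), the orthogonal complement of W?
dim(W⊥) = 4

For any subspace W of ℝ^n, dim(W) + dim(W⊥) = n (the whole-space dimension).
Here the given 1 vectors are linearly independent, so dim(W) = 1.
Thus dim(W⊥) = n - dim(W) = 5 - 1 = 4.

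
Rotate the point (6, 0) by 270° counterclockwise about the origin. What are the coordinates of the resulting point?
(0, -6)

Rotation matrix R(θ) = [[cos θ, -sin θ], [sin θ, cos θ]]; for θ = 270°:
R = [[0, 1], [-1, 0]]
Result: R × [6, 0]ᵀ = [0·6 + (1)·0, -1·6 + (0)·0]ᵀ = (0, -6)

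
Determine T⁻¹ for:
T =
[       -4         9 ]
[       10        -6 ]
det(T) = -66
T⁻¹ =
[     1/11      3/22 ]
[     5/33      2/33 ]

For a 2×2 matrix T = [[a, b], [c, d]] with det(T) ≠ 0, T⁻¹ = (1/det(T)) * [[d, -b], [-c, a]].
det(T) = (-4)*(-6) - (9)*(10) = 24 - 90 = -66.
T⁻¹ = (1/-66) * [[-6, -9], [-10, -4]].
Dividing each entry by -66 and reducing:
T⁻¹ =
[     1/11      3/22 ]
[     5/33      2/33 ]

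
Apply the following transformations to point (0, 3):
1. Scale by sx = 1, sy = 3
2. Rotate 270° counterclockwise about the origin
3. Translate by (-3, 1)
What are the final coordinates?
(6, 1)

Step 1: Scale → (0, 9)
Step 2: Rotate 270° → (9, 0)
Step 3: Translate → (6, 1)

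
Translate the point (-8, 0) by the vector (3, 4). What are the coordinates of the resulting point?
(-5, 4)

Translation by (3, 4):
x' = -8 + 3 = -5
y' = 0 + 4 = 4
Homogeneous matrix: [[1, 0, 3], [0, 1, 4], [0, 0, 1]]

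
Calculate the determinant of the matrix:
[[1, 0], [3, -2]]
-2

For a 2×2 matrix [[a, b], [c, d]], det = ad - bc
det = (1)(-2) - (0)(3) = -2 - 0 = -2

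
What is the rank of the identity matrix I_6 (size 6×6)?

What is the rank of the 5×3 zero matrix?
rank(I_6) = 6, rank(0) = 0

The identity I_6 has 6 columns that are the standard basis vectors e_1, …, e_6. These are linearly independent, so all 6 columns are pivots and rank(I_6) = 6.
The 5×3 zero matrix has every entry zero, so every row is the zero row and there are no pivots; rank(0) = 0.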